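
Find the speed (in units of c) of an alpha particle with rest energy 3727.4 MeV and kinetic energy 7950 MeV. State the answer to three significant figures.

γ = 1 + K/(mc²) = 1 + 7950/3727.4 = 3.1329.
β = √(1 − 1/γ²) = √(1 − 0.101884) = √0.898116 = 0.948.

0.948c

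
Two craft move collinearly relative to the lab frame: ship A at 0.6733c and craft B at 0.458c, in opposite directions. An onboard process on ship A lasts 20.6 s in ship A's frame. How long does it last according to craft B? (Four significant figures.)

41.01 s

Transform ship A's velocity into craft B's frame: (0.6733 + 0.458)/(1 + 0.6733·0.458) = 1.1313/1.3083714, so the relative speed is 0.86466c.
At |u| = 0.86466c, γ = (1 − 0.747637)^(−1/2) = 1.9906.
Ship A's interval is proper; time dilation gives Δt_B = γΔτ = 1.9906 × 20.6 s = 41.01 s.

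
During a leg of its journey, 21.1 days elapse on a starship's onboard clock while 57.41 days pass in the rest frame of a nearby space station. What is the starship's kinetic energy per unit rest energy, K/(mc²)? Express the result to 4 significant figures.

From Δt = γΔτ: γ = 57.41/21.1 = 2.72085.
Since K = (γ−1)mc², K/(mc²) = 2.72085 − 1 = 1.721.

1.721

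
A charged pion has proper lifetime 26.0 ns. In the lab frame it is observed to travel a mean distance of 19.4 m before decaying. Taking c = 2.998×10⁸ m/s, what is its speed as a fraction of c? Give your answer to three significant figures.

d = βγcτ ⇒ βγ = d/(cτ) = 19.40 m / (7.7948 m) = 2.4888.
β = (βγ)/√(1+(βγ)²) = 2.4888/√7.19413 = 0.928.

0.928c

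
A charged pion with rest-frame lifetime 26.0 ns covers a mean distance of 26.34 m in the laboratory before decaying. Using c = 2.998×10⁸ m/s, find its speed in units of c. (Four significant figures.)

Lab distance = (lab lifetime)·v = γτ·βc, so βγ = d/(cτ) = 26.34/(2.998×10⁸ × 2.600×10^-8) = 3.3792.
With βγ = 3.3792: γ² = 1 + (βγ)² = 12.419, and β = (βγ)/γ = 3.3792/3.52406 = 0.9589.

0.9589c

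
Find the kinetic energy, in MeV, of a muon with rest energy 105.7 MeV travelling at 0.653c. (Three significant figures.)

With β = 0.653, γ = 1/√(1 − 0.653²) = 1/√0.573591 = 1.32038.
Kinetic energy: K = (γ − 1)mc² = (1.32038 − 1) × 105.7 MeV = 0.32038 × 105.7 = 33.9 MeV.

33.9 MeV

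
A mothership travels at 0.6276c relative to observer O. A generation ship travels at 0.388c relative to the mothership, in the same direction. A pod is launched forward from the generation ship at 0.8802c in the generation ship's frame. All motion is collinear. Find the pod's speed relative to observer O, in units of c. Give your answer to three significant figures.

First combine the pod and generation ship (S''→S'): u₁ = (0.8802 + 0.388)/(1 + 0.8802×0.388) = 1.2682/1.3415176 = 0.94535.
Then combine with the mothership (S'→S): u = (0.94535 + 0.6276)/(1 + 0.94535×0.6276) = 1.57295/1.59330166 = 0.98723.

0.987c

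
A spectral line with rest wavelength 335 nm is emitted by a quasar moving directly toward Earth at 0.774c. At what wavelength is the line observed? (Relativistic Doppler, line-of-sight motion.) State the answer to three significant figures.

Relativistic Doppler for wavelength: λ_obs = λ_src · √((1−β)/(1+β)).
With β = 0.774: factor = √(0.226/1.774) = 0.35693.
λ_obs = 335 × 0.35693 = 120 nm.

120 nm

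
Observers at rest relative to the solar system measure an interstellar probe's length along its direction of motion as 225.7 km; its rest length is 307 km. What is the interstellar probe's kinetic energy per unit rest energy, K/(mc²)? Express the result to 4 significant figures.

Length contraction gives γ = L₀/L = 307/225.7 = 1.36021.
Since K = (γ−1)mc², K/(mc²) = 1.36021 − 1 = 0.3602.

0.3602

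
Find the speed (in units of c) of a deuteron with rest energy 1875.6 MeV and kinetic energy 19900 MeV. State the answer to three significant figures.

γ = 1 + K/(mc²) = 1 + 19900/1875.6 = 11.61.
β = √(1 − 1/γ²) = √(1 − 0.00741883) = √0.99258117 = 0.996.

0.996c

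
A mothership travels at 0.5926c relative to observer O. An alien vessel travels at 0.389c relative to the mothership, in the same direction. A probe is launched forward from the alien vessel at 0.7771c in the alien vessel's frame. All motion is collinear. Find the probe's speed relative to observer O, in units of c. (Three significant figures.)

First combine the probe and alien vessel (S''→S'): u₁ = (0.7771 + 0.389)/(1 + 0.7771×0.389) = 1.1661/1.3022919 = 0.89542.
Then combine with the mothership (S'→S): u = (0.89542 + 0.5926)/(1 + 0.89542×0.5926) = 1.48802/1.530625892 = 0.97216.

0.972c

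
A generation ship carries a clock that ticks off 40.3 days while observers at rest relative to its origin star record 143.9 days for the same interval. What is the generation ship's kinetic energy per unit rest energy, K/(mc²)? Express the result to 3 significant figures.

The time-dilation ratio gives γ = 143.9/40.3 = 3.57072.
Since K = (γ−1)mc², K/(mc²) = 3.57072 − 1 = 2.57.

2.57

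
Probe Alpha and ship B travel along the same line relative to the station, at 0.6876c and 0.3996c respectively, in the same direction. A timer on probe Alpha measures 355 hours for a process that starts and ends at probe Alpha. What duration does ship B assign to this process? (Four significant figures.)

Speed of probe Alpha in ship B's frame: u = (v_A − v_B)/(1 − v_A v_B/c²) = (0.6876 − 0.3996)/(1 − 0.6876×0.3996) = 0.288/0.72523504 = 0.39711; |u| = 0.39711c.
At |u| = 0.39711c, γ = (1 − 0.157696)^(−1/2) = 1.0896.
Probe Alpha's interval is proper; time dilation gives Δt_B = γΔτ = 1.0896 × 355 hours = 386.8 hours.

386.8 hours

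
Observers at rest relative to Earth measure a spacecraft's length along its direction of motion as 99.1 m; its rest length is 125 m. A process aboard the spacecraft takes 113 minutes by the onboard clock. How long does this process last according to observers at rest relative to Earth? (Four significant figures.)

γ = L₀/L = 125/99.1 = 1.26135.
Δt = γΔτ = 1.26135 × 113 = 142.5 minutes.

142.5 minutes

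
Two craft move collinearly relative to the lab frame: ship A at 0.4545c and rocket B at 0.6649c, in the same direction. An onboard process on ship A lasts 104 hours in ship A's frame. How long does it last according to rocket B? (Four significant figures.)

109.1 hours

Speed of ship A in rocket B's frame: u = (v_A − v_B)/(1 − v_A v_B/c²) = (0.4545 − 0.6649)/(1 − 0.4545×0.6649) = −0.2104/0.69780295 = −0.30152; |u| = 0.30152c.
At |u| = 0.30152c, γ = (1 − 0.0909143)^(−1/2) = 1.0488.
Ship A's interval is proper; time dilation gives Δt_B = γΔτ = 1.0488 × 104 hours = 109.1 hours.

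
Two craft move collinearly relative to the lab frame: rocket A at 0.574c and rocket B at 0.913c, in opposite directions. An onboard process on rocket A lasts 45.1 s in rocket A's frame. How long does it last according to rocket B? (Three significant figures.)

206 s

Transform rocket A's velocity into rocket B's frame: (0.574 + 0.913)/(1 + 0.574·0.913) = 1.487/1.524062, so the relative speed is 0.97568c.
γ for this relative speed: γ = 1/√(1 − 0.951951) = 4.562.
Rocket A's interval is proper; time dilation gives Δt_B = γΔτ = 4.562 × 45.1 s = 206 s.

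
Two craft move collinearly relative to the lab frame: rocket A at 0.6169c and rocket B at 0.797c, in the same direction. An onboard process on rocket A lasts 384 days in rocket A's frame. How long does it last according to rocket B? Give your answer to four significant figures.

The velocity of rocket A relative to rocket B is (0.6169 − 0.797)c / (1 − 0.6169×0.797) = −0.3543c; relative speed 0.3543c.
γ for this relative speed: γ = 1/√(1 − 0.125528) = 1.0694.
Rocket A's interval is proper; time dilation gives Δt_B = γΔτ = 1.0694 × 384 days = 410.6 days.

410.6 days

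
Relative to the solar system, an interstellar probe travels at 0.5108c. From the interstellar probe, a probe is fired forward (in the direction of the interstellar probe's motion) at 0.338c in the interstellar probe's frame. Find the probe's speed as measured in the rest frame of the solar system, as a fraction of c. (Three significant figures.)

Relativistic velocity addition: u = (u' + v)/(1 + u'v/c²), with u' = 0.338c and v = 0.5108c.
Numerator: 0.338 + 0.5108 = 0.8488. Denominator: 1 + (0.338)(0.5108) = 1.1726504.
u = 0.8488/1.1726504 = 0.72383, so the speed is 0.724c.

0.724c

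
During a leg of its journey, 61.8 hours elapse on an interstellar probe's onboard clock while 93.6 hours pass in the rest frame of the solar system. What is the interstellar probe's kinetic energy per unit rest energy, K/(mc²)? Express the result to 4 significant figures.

γ = Δt/Δτ = 93.6/61.8 = 1.51456.
K/(mc²) = γ − 1 = 1.51456 − 1 = 0.5146.

0.5146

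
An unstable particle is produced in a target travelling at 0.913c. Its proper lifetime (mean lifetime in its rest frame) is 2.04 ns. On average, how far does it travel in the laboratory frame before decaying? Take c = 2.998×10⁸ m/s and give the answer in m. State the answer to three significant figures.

1.37 m

With β = 0.913, γ = 1/√(1 − 0.913²) = 1/√0.166431 = 2.4512.
Lab-frame lifetime: Δt = γτ = 2.4512 × 2.04 ns = 5.0004 ns.
Distance: d = vΔt = 0.913 × 2.998×10⁸ m/s × 5.0004×10^-9 s = 1.37 m.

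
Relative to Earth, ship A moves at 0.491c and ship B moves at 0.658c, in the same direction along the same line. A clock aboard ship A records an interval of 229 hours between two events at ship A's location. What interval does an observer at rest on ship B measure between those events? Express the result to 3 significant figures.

Speed of ship A in ship B's frame: u = (v_A − v_B)/(1 − v_A v_B/c²) = (0.491 − 0.658)/(1 − 0.491×0.658) = −0.167/0.676922 = −0.2467; |u| = 0.2467c.
γ for this relative speed: γ = 1/√(1 − 0.0608609) = 1.0319.
The clock on ship A records proper time, so ship B measures Δt = γΔτ = 1.0319 × 229 = 236 hours.

236 hours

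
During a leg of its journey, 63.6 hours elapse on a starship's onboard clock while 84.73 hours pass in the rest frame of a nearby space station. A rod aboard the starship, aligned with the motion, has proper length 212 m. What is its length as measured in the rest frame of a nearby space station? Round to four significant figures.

159.1 m

γ = Δt/Δτ = 84.73/63.6 = 1.33223.
The rod contracts by the same γ: 212 m / 1.33223 = 159.1 m.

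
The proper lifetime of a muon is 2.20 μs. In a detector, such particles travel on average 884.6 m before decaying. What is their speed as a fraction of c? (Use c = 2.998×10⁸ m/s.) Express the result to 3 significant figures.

Let x = d/(cτ) = 884.6 m / (2.998×10⁸ m/s × 2.200×10^-6 s) = 1.3412. Since d = βγcτ, x = βγ = β/√(1−β²).
Solving: β² = x²/(1+x²) = 1.79882/2.79882 = 0.642707, so β = 0.802.

0.802c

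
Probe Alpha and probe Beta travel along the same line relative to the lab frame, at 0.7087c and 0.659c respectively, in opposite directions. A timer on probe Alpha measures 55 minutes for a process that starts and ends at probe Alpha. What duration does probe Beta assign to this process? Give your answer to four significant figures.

Transform probe Alpha's velocity into probe Beta's frame: (0.7087 + 0.659)/(1 + 0.7087·0.659) = 1.3677/1.4670333, so the relative speed is 0.93229c.
At |u| = 0.93229c, γ = (1 − 0.869165)^(−1/2) = 2.7646.
Probe Alpha's interval is proper; time dilation gives Δt_B = γΔτ = 2.7646 × 55 minutes = 152.1 minutes.

152.1 minutes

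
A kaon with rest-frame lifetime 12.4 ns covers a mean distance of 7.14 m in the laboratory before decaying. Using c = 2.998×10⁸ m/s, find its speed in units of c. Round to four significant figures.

d = βγcτ ⇒ βγ = d/(cτ) = 7.140 m / (3.71752 m) = 1.9206.
β = (βγ)/√(1+(βγ)²) = 1.9206/√4.6887 = 0.8870.

0.8870c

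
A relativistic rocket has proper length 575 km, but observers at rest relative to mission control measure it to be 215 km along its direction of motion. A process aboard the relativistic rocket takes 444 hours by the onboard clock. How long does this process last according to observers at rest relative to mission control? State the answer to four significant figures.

1187 hours

From L = L₀/γ: γ = 575/215 = 2.67442.
The same γ dilates the second interval: 2.67442 × 444 hours = 1187 hours.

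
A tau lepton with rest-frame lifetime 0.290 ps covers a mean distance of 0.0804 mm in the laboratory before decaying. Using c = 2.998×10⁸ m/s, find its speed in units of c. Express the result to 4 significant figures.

0.6789c

Let x = d/(cτ) = 8.040×10^-5 m / (2.998×10⁸ m/s × 2.900×10^-13 s) = 0.92475. Since d = βγcτ, x = βγ = β/√(1−β²).
Solving: β² = x²/(1+x²) = 0.855163/1.855163 = 0.460964, so β = 0.6789.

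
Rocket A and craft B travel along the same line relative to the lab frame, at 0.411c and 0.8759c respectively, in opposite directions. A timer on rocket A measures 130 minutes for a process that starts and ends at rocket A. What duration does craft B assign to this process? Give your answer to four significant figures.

401.9 minutes

Speed of rocket A in craft B's frame: u = (v_A + v_B)/(1 + v_A v_B/c²) = (0.411 + 0.8759)/(1 + 0.411×0.8759) = 1.2869/1.3599949 = 0.94625; |u| = 0.94625c.
γ for this relative speed: γ = 1/√(1 − 0.895389) = 3.0918.
The clock on rocket A records proper time, so craft B measures Δt = γΔτ = 3.0918 × 130 = 401.9 minutes.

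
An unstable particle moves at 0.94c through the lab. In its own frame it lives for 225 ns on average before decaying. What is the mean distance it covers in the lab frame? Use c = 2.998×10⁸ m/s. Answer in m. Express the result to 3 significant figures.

186 m

Lorentz factor: γ = (1 − 0.8836)^(−1/2) = 2.9311.
Lab-frame lifetime: Δt = γτ = 2.9311 × 225 ns = 659.5 ns.
Distance: d = vΔt = 0.94 × 2.998×10⁸ m/s × 6.5950×10^-7 s = 186 m.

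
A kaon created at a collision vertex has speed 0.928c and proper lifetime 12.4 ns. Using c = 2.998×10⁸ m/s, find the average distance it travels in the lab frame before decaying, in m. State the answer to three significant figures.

9.26 m

γ = 1/√(1 − β²) = 1/√(1 − 0.861184) = 1/√0.138816 = 1/0.37258 = 2.684.
Lab-frame lifetime: Δt = γτ = 2.684 × 12.4 ns = 33.282 ns.
Distance: d = vΔt = 0.928 × 2.998×10⁸ m/s × 3.3282×10^-8 s = 9.26 m.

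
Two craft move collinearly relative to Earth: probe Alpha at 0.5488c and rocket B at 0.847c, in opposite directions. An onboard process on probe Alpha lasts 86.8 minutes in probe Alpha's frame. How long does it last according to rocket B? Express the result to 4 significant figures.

Transform probe Alpha's velocity into rocket B's frame: (0.5488 + 0.847)/(1 + 0.5488·0.847) = 1.3958/1.4648336, so the relative speed is 0.95287c.
At |u| = 0.95287c, γ = (1 − 0.907961)^(−1/2) = 3.2962.
The clock on probe Alpha records proper time, so rocket B measures Δt = γΔτ = 3.2962 × 86.8 = 286.1 minutes.

286.1 minutes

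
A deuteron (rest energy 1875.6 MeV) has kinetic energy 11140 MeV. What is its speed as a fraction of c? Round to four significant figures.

K = (γ−1)mc², so γ = 1 + 11140/1875.6 = 6.9394.
Then v/c = √(1 − γ⁻²) = √(1 − 0.0207662) = √0.9792338 = 0.9896.

0.9896c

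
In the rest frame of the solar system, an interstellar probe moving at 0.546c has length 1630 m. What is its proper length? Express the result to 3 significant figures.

1950 m

With β = 0.546, γ = 1/√(1 − 0.546²) = 1/√0.701884 = 1.1936.
Proper length: L₀ = γ·L = 1.1936 × 1630 = 1950 m.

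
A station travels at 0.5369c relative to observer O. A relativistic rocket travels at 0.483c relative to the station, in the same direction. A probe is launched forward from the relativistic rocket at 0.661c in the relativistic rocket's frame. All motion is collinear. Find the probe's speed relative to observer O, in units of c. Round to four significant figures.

Compose velocities in two stages. Stage 1 (into S'): u₁ = (0.661+0.483)/(1+0.661×0.483) = 0.86715.
Stage 2 (into S): u = (0.86715+0.5369)/(1+0.86715×0.5369) = 0.95802, so the speed is 0.9580c.

0.9580c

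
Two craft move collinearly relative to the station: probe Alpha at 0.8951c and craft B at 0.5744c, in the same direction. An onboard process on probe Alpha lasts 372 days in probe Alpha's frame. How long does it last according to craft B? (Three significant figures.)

The velocity of probe Alpha relative to craft B is (0.8951 − 0.5744)c / (1 − 0.8951×0.5744) = 0.66007c; relative speed 0.66007c.
At |u| = 0.66007c, γ = (1 − 0.435692)^(−1/2) = 1.3312.
Probe Alpha's interval is proper; time dilation gives Δt_B = γΔτ = 1.3312 × 372 days = 495 days.

495 days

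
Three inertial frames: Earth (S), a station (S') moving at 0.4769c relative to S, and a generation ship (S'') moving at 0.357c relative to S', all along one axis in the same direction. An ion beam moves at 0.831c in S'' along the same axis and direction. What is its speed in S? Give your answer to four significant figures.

First combine the ion beam and generation ship (S''→S'): u₁ = (0.831 + 0.357)/(1 + 0.831×0.357) = 1.188/1.296667 = 0.9162.
Then combine with the station (S'→S): u = (0.9162 + 0.4769)/(1 + 0.9162×0.4769) = 1.3931/1.43693578 = 0.96949.

0.9695c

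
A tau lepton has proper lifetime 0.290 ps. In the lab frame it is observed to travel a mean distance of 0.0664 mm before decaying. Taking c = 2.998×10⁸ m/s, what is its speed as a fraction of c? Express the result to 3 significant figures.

0.607c

d = βγcτ ⇒ βγ = d/(cτ) = 6.640×10^-5 m / (8.6942×10^-5 m) = 0.76373.
β = (βγ)/√(1+(βγ)²) = 0.76373/√1.583284 = 0.607.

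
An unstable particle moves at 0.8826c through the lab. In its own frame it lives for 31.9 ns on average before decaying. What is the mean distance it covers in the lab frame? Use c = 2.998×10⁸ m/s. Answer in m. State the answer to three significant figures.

18.0 m

Lorentz factor: γ = (1 − 0.77898276)^(−1/2) = 2.1271.
Lab-frame lifetime: Δt = γτ = 2.1271 × 31.9 ns = 67.854 ns.
Distance: d = vΔt = 0.8826 × 2.998×10⁸ m/s × 6.7854×10^-8 s = 18.0 m.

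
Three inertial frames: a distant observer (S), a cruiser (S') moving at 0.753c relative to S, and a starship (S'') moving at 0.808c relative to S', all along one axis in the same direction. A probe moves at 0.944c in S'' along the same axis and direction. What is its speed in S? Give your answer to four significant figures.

Apply u = (u'+v)/(1+u'v) twice. Probe in the cruiser frame: (0.944+0.808)/(1+0.944·0.808) = 1.752/1.762752 = 0.9939c.
That velocity, transformed to the rest frame of a distant observer: (0.9939+0.753)/(1+0.9939·0.753) = 1.7469/1.7484067 = 0.99914c.

0.9991c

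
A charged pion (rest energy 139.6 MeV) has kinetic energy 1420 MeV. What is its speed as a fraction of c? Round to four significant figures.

K = (γ−1)mc², so γ = 1 + 1420/139.6 = 11.172.
Then v/c = √(1 − γ⁻²) = √(1 − 0.00801195) = √0.99198805 = 0.9960.

0.9960c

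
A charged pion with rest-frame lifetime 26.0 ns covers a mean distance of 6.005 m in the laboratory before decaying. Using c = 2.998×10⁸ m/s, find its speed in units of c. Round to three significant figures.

Let x = d/(cτ) = 6.005 m / (2.998×10⁸ m/s × 2.600×10^-8 s) = 0.77039. Since d = βγcτ, x = βγ = β/√(1−β²).
Solving: β² = x²/(1+x²) = 0.593501/1.593501 = 0.372451, so β = 0.610.

0.610c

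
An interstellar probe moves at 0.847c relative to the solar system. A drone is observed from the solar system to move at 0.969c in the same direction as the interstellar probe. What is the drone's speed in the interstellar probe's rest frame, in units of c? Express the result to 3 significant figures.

0.681c

Transform to the interstellar probe's frame: u' = (u − v)/(1 − uv/c²).
u' = (0.969 − 0.847)/(1 − 0.969×0.847) = 0.122/0.179257 = 0.68059.
Speed in the interstellar probe's frame: 0.681c (in the same direction).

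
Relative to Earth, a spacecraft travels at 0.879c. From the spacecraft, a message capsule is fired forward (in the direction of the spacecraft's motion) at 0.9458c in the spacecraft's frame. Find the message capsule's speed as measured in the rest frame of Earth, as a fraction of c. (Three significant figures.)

In units of c, u = (u' + v)/(1 + u'v) with u' = 0.9458 and v = 0.879.
Numerator: 0.9458 + 0.879 = 1.8248. Denominator: 1 + (0.9458)(0.879) = 1.8313582.
u = 1.8248/1.8313582 = 0.99642, so the speed is 0.996c.

0.996c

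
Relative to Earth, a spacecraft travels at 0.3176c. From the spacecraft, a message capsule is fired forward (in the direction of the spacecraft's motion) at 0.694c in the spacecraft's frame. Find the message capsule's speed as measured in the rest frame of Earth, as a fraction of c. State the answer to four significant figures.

In units of c, u = (u' + v)/(1 + u'v) with u' = 0.694 and v = 0.3176.
Numerator: 0.694 + 0.3176 = 1.0116. Denominator: 1 + (0.694)(0.3176) = 1.2204144.
u = 1.0116/1.2204144 = 0.8289, so the speed is 0.8289c.

0.8289c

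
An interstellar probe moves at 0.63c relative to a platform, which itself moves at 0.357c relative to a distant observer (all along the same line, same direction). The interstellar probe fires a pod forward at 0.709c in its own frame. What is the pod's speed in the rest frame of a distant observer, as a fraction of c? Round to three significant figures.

0.964c

Apply u = (u'+v)/(1+u'v) twice. Pod in the platform frame: (0.709+0.63)/(1+0.709·0.63) = 1.339/1.44667 = 0.92557c.
That velocity, transformed to the rest frame of a distant observer: (0.92557+0.357)/(1+0.92557·0.357) = 1.28257/1.33042849 = 0.96403c.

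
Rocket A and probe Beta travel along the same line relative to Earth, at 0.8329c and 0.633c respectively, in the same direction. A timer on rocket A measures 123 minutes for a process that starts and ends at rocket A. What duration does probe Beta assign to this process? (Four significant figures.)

135.7 minutes

Speed of rocket A in probe Beta's frame: u = (v_A − v_B)/(1 − v_A v_B/c²) = (0.8329 − 0.633)/(1 − 0.8329×0.633) = 0.1999/0.4727743 = 0.42282; |u| = 0.42282c.
γ for this relative speed: γ = 1/√(1 − 0.178777) = 1.1035.
The clock on rocket A records proper time, so probe Beta measures Δt = γΔτ = 1.1035 × 123 = 135.7 minutes.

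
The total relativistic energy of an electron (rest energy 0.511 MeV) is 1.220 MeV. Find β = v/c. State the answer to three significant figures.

Total energy E = γmc² gives γ = 1.220/0.511 = 2.3875.
Hence β = √(1 − 1/γ²) = √(1 − 0.175434) = √0.824566 = 0.908.

0.908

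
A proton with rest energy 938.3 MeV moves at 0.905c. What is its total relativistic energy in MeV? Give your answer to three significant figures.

2210 MeV

Lorentz factor: γ = (1 − 0.819025)^(−1/2) = 2.3507.
Total energy: E = γmc² = 2.3507 × 938.3 MeV = 2210 MeV.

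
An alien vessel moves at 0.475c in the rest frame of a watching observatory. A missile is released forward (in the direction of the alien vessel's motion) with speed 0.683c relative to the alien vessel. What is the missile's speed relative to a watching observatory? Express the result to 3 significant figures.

Relativistic velocity addition: u = (u' + v)/(1 + u'v/c²), with u' = 0.683c and v = 0.475c.
Numerator: 0.683 + 0.475 = 1.158. Denominator: 1 + (0.683)(0.475) = 1.324425.
u = 1.158/1.324425 = 0.87434, so the speed is 0.874c.

0.874c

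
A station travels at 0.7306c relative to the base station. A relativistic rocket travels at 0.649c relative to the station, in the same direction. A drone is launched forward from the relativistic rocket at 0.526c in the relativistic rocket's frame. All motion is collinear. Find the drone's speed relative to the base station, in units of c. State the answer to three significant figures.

0.980c

First combine the drone and relativistic rocket (S''→S'): u₁ = (0.526 + 0.649)/(1 + 0.526×0.649) = 1.175/1.341374 = 0.87597.
Then combine with the station (S'→S): u = (0.87597 + 0.7306)/(1 + 0.87597×0.7306) = 1.60657/1.639983682 = 0.97963.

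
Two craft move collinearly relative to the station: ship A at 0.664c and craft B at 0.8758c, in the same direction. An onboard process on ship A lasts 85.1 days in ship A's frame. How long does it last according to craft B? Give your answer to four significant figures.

The velocity of ship A relative to craft B is (0.664 − 0.8758)c / (1 − 0.664×0.8758) = −0.50613c; relative speed 0.50613c.
At |u| = 0.50613c, γ = (1 − 0.256168)^(−1/2) = 1.1595.
Ship A's interval is proper; time dilation gives Δt_B = γΔτ = 1.1595 × 85.1 days = 98.67 days.

98.67 days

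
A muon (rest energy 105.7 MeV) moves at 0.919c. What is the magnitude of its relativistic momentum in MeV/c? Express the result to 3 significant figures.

246 MeV/c

Lorentz factor: γ = (1 − 0.844561)^(−1/2) = 2.5364.
Momentum: p = γβ·mc = 2.5364 × 0.919 × 105.7 MeV/c = 246 MeV/c.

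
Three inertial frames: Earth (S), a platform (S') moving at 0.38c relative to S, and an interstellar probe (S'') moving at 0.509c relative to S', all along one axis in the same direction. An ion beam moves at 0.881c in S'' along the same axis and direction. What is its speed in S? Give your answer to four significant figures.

0.9817c

First combine the ion beam and interstellar probe (S''→S'): u₁ = (0.881 + 0.509)/(1 + 0.881×0.509) = 1.39/1.448429 = 0.95966.
Then combine with the platform (S'→S): u = (0.95966 + 0.38)/(1 + 0.95966×0.38) = 1.33966/1.3646708 = 0.98167.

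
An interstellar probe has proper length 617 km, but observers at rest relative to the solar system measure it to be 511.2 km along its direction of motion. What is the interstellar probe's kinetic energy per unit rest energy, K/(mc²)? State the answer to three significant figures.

0.207

From L = L₀/γ: γ = 617/511.2 = 1.20696.
Since K = (γ−1)mc², K/(mc²) = 1.20696 − 1 = 0.207.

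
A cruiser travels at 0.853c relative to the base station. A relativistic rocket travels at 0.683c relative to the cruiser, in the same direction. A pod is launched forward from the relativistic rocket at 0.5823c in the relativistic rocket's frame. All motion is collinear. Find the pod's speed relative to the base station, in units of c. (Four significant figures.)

Apply u = (u'+v)/(1+u'v) twice. Pod in the cruiser frame: (0.5823+0.683)/(1+0.5823·0.683) = 1.2653/1.3977109 = 0.90527c.
That velocity, transformed to the rest frame of the base station: (0.90527+0.853)/(1+0.90527·0.853) = 1.75827/1.77219531 = 0.99214c.

0.9921c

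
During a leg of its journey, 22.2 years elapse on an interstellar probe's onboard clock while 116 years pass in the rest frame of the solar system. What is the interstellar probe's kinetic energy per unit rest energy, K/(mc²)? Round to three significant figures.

From Δt = γΔτ: γ = 116/22.2 = 5.22523.
K/(mc²) = γ − 1 = 5.22523 − 1 = 4.23.

4.23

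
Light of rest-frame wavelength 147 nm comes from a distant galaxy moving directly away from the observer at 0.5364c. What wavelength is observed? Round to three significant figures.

Relativistic Doppler for wavelength: λ_obs = λ_src · √((1+β)/(1−β)).
With β = 0.5364: factor = √(1.5364/0.4636) = 1.8205.
λ_obs = 147 × 1.8205 = 268 nm.

268 nm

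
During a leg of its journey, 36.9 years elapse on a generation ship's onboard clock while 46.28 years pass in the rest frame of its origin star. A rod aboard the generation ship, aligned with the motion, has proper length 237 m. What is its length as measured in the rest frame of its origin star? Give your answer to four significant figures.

γ = Δt/Δτ = 46.28/36.9 = 1.2542.
The rod contracts by the same γ: 237 m / 1.2542 = 189.0 m.

189.0 m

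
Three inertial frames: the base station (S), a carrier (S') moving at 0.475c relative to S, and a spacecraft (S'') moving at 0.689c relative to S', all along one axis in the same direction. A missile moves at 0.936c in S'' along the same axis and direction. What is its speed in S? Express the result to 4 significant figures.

0.9957c

Compose velocities in two stages. Stage 1 (into S'): u₁ = (0.936+0.689)/(1+0.936×0.689) = 0.9879.
Stage 2 (into S): u = (0.9879+0.475)/(1+0.9879×0.475) = 0.99568, so the speed is 0.9957c.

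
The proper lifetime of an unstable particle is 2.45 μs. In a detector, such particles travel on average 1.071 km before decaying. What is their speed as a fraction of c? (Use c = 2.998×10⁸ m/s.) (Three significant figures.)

d = βγcτ ⇒ βγ = d/(cτ) = 1071 m / (734.51 m) = 1.4581.
β = (βγ)/√(1+(βγ)²) = 1.4581/√3.12606 = 0.825.

0.825c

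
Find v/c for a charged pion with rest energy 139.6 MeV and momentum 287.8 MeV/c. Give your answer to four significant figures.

βγ = pc/(mc²) = 287.8/139.6 = 2.0616.
Since γ² = 1 + (βγ)² = 5.25019, γ = √5.25019 = 2.29133, and β = (βγ)/γ = 2.0616/2.29133 = 0.8997.

0.8997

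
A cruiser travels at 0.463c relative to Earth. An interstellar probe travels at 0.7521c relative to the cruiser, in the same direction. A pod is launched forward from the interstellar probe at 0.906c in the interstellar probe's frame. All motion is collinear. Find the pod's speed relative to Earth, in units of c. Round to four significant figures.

First combine the pod and interstellar probe (S''→S'): u₁ = (0.906 + 0.7521)/(1 + 0.906×0.7521) = 1.6581/1.6814026 = 0.98614.
Then combine with the cruiser (S'→S): u = (0.98614 + 0.463)/(1 + 0.98614×0.463) = 1.44914/1.45658282 = 0.99489.

0.9949c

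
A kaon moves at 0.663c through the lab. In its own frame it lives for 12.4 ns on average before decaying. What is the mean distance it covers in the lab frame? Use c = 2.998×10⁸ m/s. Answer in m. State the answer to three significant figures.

3.29 m

γ = 1/√(1 − β²) = 1/√(1 − 0.439569) = 1/√0.560431 = 1/0.748619 = 1.3358.
Lab-frame lifetime: Δt = γτ = 1.3358 × 12.4 ns = 16.564 ns.
Distance: d = vΔt = 0.663 × 2.998×10⁸ m/s × 1.6564×10^-8 s = 3.29 m.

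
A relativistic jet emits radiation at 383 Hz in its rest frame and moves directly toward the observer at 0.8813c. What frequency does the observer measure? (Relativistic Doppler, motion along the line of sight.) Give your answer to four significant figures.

Relativistic Doppler (source moving toward): f_obs = f_src · √((1+β)/(1−β)).
With β = 0.8813: factor = √(1.8813/0.1187) = 3.9811.
f_obs = 383 × 3.9811 = 1525 Hz.

1525 Hz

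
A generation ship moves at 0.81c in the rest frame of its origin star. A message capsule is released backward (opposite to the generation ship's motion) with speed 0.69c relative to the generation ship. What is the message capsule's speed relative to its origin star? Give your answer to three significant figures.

0.272c

Relativistic velocity addition: u = (u' + v)/(1 + u'v/c²), with u' = −0.69c and v = 0.81c.
Numerator: −0.69 + 0.81 = 0.12. Denominator: 1 + (−0.69)(0.81) = 0.4411.
u = 0.12/0.4411 = 0.27205, so the speed is 0.272c.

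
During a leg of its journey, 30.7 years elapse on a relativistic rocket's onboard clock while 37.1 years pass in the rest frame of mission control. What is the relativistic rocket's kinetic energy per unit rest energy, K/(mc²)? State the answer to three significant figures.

0.208

From Δt = γΔτ: γ = 37.1/30.7 = 1.20847.
K/(mc²) = γ − 1 = 1.20847 − 1 = 0.208.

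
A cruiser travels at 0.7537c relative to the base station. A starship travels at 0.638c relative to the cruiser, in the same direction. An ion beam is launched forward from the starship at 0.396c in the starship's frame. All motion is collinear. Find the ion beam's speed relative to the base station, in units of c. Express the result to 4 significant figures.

First combine the ion beam and starship (S''→S'): u₁ = (0.396 + 0.638)/(1 + 0.396×0.638) = 1.034/1.252648 = 0.82545.
Then combine with the cruiser (S'→S): u = (0.82545 + 0.7537)/(1 + 0.82545×0.7537) = 1.57915/1.622141665 = 0.9735.

0.9735c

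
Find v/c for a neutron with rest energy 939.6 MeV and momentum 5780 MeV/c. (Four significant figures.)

βγ = pc/(mc²) = 5780/939.6 = 6.1516.
Since γ² = 1 + (βγ)² = 38.8422, γ = √38.8422 = 6.23235, and β = (βγ)/γ = 6.1516/6.23235 = 0.9870.

0.9870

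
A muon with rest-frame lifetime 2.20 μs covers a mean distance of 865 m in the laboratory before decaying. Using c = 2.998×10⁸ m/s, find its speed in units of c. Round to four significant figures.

Let x = d/(cτ) = 865.0 m / (2.998×10⁸ m/s × 2.200×10^-6 s) = 1.3115. Since d = βγcτ, x = βγ = β/√(1−β²).
Solving: β² = x²/(1+x²) = 1.72003/2.72003 = 0.632357, so β = 0.7952.

0.7952c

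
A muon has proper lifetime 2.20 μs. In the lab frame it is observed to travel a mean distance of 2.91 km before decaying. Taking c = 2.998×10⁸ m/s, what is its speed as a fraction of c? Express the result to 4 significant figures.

0.9753c

Let x = d/(cτ) = 2910 m / (2.998×10⁸ m/s × 2.200×10^-6 s) = 4.412. Since d = βγcτ, x = βγ = β/√(1−β²).
Solving: β² = x²/(1+x²) = 19.4657/20.4657 = 0.951138, so β = 0.9753.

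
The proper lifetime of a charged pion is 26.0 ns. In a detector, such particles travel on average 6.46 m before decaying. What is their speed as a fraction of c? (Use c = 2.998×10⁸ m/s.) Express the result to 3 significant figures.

0.638c

Lab distance = (lab lifetime)·v = γτ·βc, so βγ = d/(cτ) = 6.460/(2.998×10⁸ × 2.600×10^-8) = 0.82876.
With βγ = 0.82876: γ² = 1 + (βγ)² = 1.686843, and β = (βγ)/γ = 0.82876/1.29879 = 0.638.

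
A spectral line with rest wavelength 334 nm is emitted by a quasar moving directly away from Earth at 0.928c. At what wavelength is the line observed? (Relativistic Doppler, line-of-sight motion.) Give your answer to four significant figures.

1728 nm

Relativistic Doppler for wavelength: λ_obs = λ_src · √((1+β)/(1−β)).
With β = 0.928: factor = √(1.928/0.072) = 5.1747.
λ_obs = 334 × 5.1747 = 1728 nm.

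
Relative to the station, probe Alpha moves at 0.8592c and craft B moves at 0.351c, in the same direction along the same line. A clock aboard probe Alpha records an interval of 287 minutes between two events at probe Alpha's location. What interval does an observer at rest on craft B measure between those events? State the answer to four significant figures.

418.4 minutes

Transform probe Alpha's velocity into craft B's frame: (0.8592 − 0.351)/(1 − 0.8592·0.351) = 0.5082/0.6984208, so the relative speed is 0.72764c.
At |u| = 0.72764c, γ = (1 − 0.52946)^(−1/2) = 1.4578.
The clock on probe Alpha records proper time, so craft B measures Δt = γΔτ = 1.4578 × 287 = 418.4 minutes.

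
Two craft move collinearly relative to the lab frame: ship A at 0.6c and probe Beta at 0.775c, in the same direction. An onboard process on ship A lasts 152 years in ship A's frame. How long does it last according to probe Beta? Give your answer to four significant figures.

Speed of ship A in probe Beta's frame: u = (v_A − v_B)/(1 − v_A v_B/c²) = (0.6 − 0.775)/(1 − 0.6×0.775) = −0.175/0.535 = −0.3271; |u| = 0.3271c.
At |u| = 0.3271c, γ = (1 − 0.106994)^(−1/2) = 1.0582.
Ship A's interval is proper; time dilation gives Δt_B = γΔτ = 1.0582 × 152 years = 160.8 years.

160.8 years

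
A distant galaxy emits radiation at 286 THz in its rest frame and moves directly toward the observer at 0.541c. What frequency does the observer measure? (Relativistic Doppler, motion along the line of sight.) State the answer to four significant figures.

Relativistic Doppler (source moving toward): f_obs = f_src · √((1+β)/(1−β)).
With β = 0.541: factor = √(1.541/0.459) = 1.8323.
f_obs = 286 × 1.8323 = 524.0 THz.

524.0 THz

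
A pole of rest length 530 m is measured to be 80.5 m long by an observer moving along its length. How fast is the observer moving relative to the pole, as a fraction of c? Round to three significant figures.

0.988c

Length contraction gives γ = L₀/L = 530/80.5 = 6.5839.
β = √(1 − 1/γ²) = √0.976931 = 0.988.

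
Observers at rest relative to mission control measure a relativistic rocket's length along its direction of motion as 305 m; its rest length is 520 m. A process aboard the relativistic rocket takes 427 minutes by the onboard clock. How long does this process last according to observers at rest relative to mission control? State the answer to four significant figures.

Length contraction gives γ = L₀/L = 520/305 = 1.70492.
Δt = γΔτ = 1.70492 × 427 = 728.0 minutes.

728.0 minutes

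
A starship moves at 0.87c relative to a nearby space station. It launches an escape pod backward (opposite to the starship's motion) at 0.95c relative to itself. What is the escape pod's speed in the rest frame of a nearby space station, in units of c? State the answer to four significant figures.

Relativistic velocity addition: u = (u' + v)/(1 + u'v/c²), with u' = −0.95c and v = 0.87c.
Numerator: −0.95 + 0.87 = −0.08. Denominator: 1 + (−0.95)(0.87) = 0.1735.
u = −0.08/0.1735 = −0.4611, so the speed is 0.4611c.

0.4611c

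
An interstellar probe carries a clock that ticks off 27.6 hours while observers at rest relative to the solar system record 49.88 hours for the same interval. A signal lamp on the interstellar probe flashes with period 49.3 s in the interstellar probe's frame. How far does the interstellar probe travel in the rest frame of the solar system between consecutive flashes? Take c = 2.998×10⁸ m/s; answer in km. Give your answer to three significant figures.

2.22×10^7 km

The time-dilation ratio gives γ = 49.88/27.6 = 1.80725.
β = √(1 − 1/γ²) = 0.83296. Lab-frame period = γτ = 1.80725×49.3 s = 89.097 s. Distance = βc × γτ = 0.83296 × 2.998×10⁸ m/s × 89.097 s = 2.2249×10^10 m = 2.22×10^7 km.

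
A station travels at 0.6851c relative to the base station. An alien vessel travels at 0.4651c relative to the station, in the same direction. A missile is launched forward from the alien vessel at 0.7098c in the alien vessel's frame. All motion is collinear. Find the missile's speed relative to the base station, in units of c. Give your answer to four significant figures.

Apply u = (u'+v)/(1+u'v) twice. Missile in the station frame: (0.7098+0.4651)/(1+0.7098·0.4651) = 1.1749/1.33012798 = 0.8833c.
That velocity, transformed to the rest frame of the base station: (0.8833+0.6851)/(1+0.8833·0.6851) = 1.5684/1.60514883 = 0.97711c.

0.9771c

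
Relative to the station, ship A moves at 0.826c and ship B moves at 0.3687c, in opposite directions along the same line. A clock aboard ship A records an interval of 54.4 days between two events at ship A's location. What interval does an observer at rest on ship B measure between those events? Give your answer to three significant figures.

135 days

The velocity of ship A relative to ship B is (0.826 + 0.3687)c / (1 + 0.826×0.3687) = 0.9158c; relative speed 0.9158c.
At |u| = 0.9158c, γ = (1 − 0.83869)^(−1/2) = 2.4898.
Ship A's interval is proper; time dilation gives Δt_B = γΔτ = 2.4898 × 54.4 days = 135 days.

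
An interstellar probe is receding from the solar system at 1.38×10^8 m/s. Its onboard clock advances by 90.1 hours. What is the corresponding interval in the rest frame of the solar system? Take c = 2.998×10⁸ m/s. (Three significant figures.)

101 hours

β = v/c = (1.38×10^8 m/s)/(2.998×10⁸ m/s) = 0.460307.
Lorentz factor: γ = (1 − 0.2118825)^(−1/2) = 1.1264.
Time dilation: Δt = γ·Δτ = 1.1264 × 90.1 = 101 hours.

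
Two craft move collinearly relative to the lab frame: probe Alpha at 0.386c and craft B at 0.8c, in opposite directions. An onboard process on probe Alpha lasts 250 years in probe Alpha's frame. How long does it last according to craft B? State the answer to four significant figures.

591.1 years

Speed of probe Alpha in craft B's frame: u = (v_A + v_B)/(1 + v_A v_B/c²) = (0.386 + 0.8)/(1 + 0.386×0.8) = 1.186/1.3088 = 0.90617; |u| = 0.90617c.
γ for this relative speed: γ = 1/√(1 − 0.821144) = 2.3645.
Probe Alpha's interval is proper; time dilation gives Δt_B = γΔτ = 2.3645 × 250 years = 591.1 years.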